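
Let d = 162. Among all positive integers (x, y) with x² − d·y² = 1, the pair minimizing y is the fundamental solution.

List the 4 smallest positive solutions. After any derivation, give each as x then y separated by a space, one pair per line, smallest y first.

[12; 1,2,1,2,12,2,1,2,1,24] for √162; ℓ=10 ⇒ convergent index 9
i=0: a=12 ⇒ p=12, q=1
…
i=2: a=2 ⇒ p=38, q=3
…
i=7: a=1 ⇒ p=5333, q=419
i=8: a=2 ⇒ p=14268, q=1121
i=9: a=1 ⇒ p=19601, q=1540
→ (19601, 1540).  Check: 19601²=384199201, 162·1540²=384199200, difference 1.
(x_2, y_2) = (19601·19601 + 162·1540·1540, 19601·1540 + 1540·19601) = (768398401, 60371080)
(x_3, y_3) = (19601·768398401 + 162·1540·60371080, 19601·60371080 + 1540·768398401) = (30122754096401, 2366667076620)
(x_4, y_4) = (19601·30122754096401 + 162·1540·2366667076620, 19601·2366667076620 + 1540·30122754096401) = (1180872205318713601, 92778082677286160)

19601 1540
768398401 60371080
30122754096401 2366667076620
1180872205318713601 92778082677286160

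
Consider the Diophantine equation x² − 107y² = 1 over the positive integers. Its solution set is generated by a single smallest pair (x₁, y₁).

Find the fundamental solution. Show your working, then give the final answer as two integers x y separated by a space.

962 93

d=107: √d = [10; 2,1,9,1,2,20] (ℓ=6, even), read p_5/q_5
i=0: a=10 ⇒ p=10, q=1
i=1: a=2 ⇒ p=21, q=2
i=2: a=1 ⇒ p=31, q=3
i=3: a=9 ⇒ p=300, q=29
i=4: a=1 ⇒ p=331, q=32
i=5: a=2 ⇒ p=962, q=93
fundamental: x₁=962, y₁=93  (since 925444 − 107·8649 = 1)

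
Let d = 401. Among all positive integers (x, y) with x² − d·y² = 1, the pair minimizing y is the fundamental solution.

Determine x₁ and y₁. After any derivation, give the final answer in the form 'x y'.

√401 → a₀=20, period (40); ℓ=1 odd so k=1
step 0: (20, 1)  from 20·(1,0) + (0,1)
step 1: (801, 40)  from 40·(20,1) + (1,0)
→ (801, 40).  Check: 801²=641601, 401·40²=641600, difference 1.

801 40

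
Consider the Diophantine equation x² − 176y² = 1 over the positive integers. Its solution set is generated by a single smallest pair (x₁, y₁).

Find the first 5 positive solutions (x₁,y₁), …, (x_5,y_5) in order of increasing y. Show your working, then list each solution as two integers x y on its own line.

199 15
79201 5970
31521799 2376045
12545596801 945659940
4993116004999 376370280075

d=176: √d = [13; 3,1,3,26] (ℓ=4, even), read p_3/q_3
k=0  a_k=13  p_k/q_k = 13/1
k=1  a_k=3  p_k/q_k = 40/3
k=2  a_k=1  p_k/q_k = 53/4
k=3  a_k=3  p_k/q_k = 199/15
fundamental: x₁=199, y₁=15  (since 39601 − 176·225 = 1)
(199+15√176)^2 = 79201 + 5970√176
(199+15√176)^3 = 31521799 + 2376045√176
(199+15√176)^4 = 12545596801 + 945659940√176
(199+15√176)^5 = 4993116004999 + 376370280075√176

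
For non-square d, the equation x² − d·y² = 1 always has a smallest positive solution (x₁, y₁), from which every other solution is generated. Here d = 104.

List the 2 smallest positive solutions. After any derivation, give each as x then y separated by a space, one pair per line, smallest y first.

51 5
5201 510

d=104: √d = [10; 5,20] (ℓ=2, even), read p_1/q_1
i=0: a=10 ⇒ p=10, q=1
i=1: a=5 ⇒ p=51, q=5
→ (51, 5).  Check: 51²=2601, 104·5²=2600, difference 1.
n=2: (51,5)∘(51,5) = (51·51+104·5·5, 51·5+5·51) = (5201,510)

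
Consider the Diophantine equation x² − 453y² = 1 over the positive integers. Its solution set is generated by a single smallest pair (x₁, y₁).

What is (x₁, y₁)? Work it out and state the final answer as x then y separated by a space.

√453 = [21; 3,1,1,10,14,10,1,1,3,42, …], period ℓ=10 (even) → k=9
i=0: a=21 ⇒ p=21, q=1
i=1: a=3 ⇒ p=64, q=3
…
i=3: a=1 ⇒ p=149, q=7
i=4: a=10 ⇒ p=1575, q=74
i=5: a=14 ⇒ p=22199, q=1043
…
i=8: a=1 ⇒ p=469329, q=22051
i=9: a=3 ⇒ p=1653751, q=77700
→ (1653751, 77700).  Check: 1653751²=2734892370001, 453·77700²=2734892370000, difference 1.

1653751 77700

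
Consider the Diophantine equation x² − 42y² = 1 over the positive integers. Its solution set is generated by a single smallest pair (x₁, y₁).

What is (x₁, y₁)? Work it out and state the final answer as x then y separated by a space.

13 2

√42 = [6; 2,12, …], period ℓ=2 (even) → k=1
a_0=6:  p_0=6·1+0=6,  q_0=6·0+1=1
a_1=2:  p_1=2·6+1=13,  q_1=2·1+0=2
(x₁, y₁) = (13, 2);  13² − 42·2² = 1 ✓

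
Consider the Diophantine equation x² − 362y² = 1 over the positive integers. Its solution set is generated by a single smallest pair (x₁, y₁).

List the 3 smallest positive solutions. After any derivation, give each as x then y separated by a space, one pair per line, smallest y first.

723 38
1045457 54948
1511730099 79454770

√362 → a₀=19, period (38); ℓ=1 odd so k=1
k=0  a_k=19  p_k/q_k = 19/1
k=1  a_k=38  p_k/q_k = 723/38
(x₁, y₁) = (723, 38);  723² − 362·38² = 1 ✓
n=2: (723,38)∘(723,38) = (723·723+362·38·38, 723·38+38·723) = (1045457,54948)
n=3: (1045457,54948)∘(723,38) = (723·1045457+362·38·54948, 723·54948+38·1045457) = (1511730099,79454770)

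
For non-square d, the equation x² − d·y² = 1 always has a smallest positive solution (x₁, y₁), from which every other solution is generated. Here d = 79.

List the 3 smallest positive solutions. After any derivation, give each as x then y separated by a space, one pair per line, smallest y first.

d=79: √d = [8; 1,7,1,16] (ℓ=4, even), read p_3/q_3
a_0=8:  p_0=8·1+0=8,  q_0=8·0+1=1
a_1=1:  p_1=1·8+1=9,  q_1=1·1+0=1
a_2=7:  p_2=7·9+8=71,  q_2=7·1+1=8
a_3=1:  p_3=1·71+9=80,  q_3=1·8+1=9
fundamental: x₁=80, y₁=9  (since 6400 − 79·81 = 1)
(x_2, y_2) = (80·80 + 79·9·9, 80·9 + 9·80) = (12799, 1440)
(x_3, y_3) = (80·12799 + 79·9·1440, 80·1440 + 9·12799) = (2047760, 230391)

80 9
12799 1440
2047760 230391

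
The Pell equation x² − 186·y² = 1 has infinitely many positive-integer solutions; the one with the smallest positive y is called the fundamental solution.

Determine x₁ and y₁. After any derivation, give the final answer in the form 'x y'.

√186 → a₀=13, period (1,1,1,3,4,3,1,1,1,26); ℓ=10 even so k=9
k=0  a_k=13  p_k/q_k = 13/1
k=1  a_k=1  p_k/q_k = 14/1
…
k=4  a_k=3  p_k/q_k = 150/11
k=5  a_k=4  p_k/q_k = 641/47
k=6  a_k=3  p_k/q_k = 2073/152
k=7  a_k=1  p_k/q_k = 2714/199
k=8  a_k=1  p_k/q_k = 4787/351
k=9  a_k=1  p_k/q_k = 7501/550
fundamental: x₁=7501, y₁=550  (since 56265001 − 186·302500 = 1)

7501 550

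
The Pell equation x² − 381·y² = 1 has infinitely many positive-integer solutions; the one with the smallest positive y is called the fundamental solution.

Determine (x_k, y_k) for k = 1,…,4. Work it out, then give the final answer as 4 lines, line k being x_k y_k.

d=381: √d = [19; 1,1,12,1,1,38] (ℓ=6, even), read p_5/q_5
k=0  a_k=19  p_k/q_k = 19/1
…
k=3  a_k=12  p_k/q_k = 488/25
k=4  a_k=1  p_k/q_k = 527/27
k=5  a_k=1  p_k/q_k = 1015/52
fundamental: x₁=1015, y₁=52  (since 1030225 − 381·2704 = 1)
(1015+52√381)^2 = 2060449 + 105560√381
(1015+52√381)^3 = 4182710455 + 214286748√381
(1015+52√381)^4 = 8490900163201 + 435001992880√381

1015 52
2060449 105560
4182710455 214286748
8490900163201 435001992880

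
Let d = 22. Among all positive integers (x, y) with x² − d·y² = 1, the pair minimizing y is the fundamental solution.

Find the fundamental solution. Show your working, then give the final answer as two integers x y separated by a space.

197 42

d=22: √d = [4; 1,2,4,2,1,8] (ℓ=6, even), read p_5/q_5
k=0  a_k=4  p_k/q_k = 4/1
…
k=4  a_k=2  p_k/q_k = 136/29
k=5  a_k=1  p_k/q_k = 197/42
(x₁, y₁) = (197, 42);  197² − 22·42² = 1 ✓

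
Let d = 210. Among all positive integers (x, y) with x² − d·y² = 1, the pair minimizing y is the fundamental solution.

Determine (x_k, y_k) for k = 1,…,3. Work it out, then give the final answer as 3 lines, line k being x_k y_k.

√210 = [14; 2,28, …], period ℓ=2 (even) → k=1
k=0  a_k=14  p_k/q_k = 14/1
k=1  a_k=2  p_k/q_k = 29/2
(x₁, y₁) = (29, 2);  29² − 210·2² = 1 ✓
k=2:  x_2 = 29·29+210·2·2 = 1681,  y_2 = 29·2+2·29 = 116
k=3:  x_3 = 29·1681+210·2·116 = 97469,  y_3 = 29·116+2·1681 = 6726

29 2
1681 116
97469 6726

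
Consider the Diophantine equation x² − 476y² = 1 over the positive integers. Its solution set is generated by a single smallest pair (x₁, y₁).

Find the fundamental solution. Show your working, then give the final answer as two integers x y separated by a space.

[21; 1,4,2,10,2,4,1,42] for √476; ℓ=8 ⇒ convergent index 7
i=0: a=21 ⇒ p=21, q=1
…
i=6: a=4 ⇒ p=23541, q=1079
i=7: a=1 ⇒ p=28799, q=1320
fundamental: x₁=28799, y₁=1320  (since 829382401 − 476·1742400 = 1)

28799 1320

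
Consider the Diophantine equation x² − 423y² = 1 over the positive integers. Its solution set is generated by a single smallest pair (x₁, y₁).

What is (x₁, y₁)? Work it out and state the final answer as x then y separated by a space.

√423 = [20; 1,1,3,4,3,1,1,40, …], period ℓ=8 (even) → k=7
a_0=20:  p_0=20·1+0=20,  q_0=20·0+1=1
…
a_2=1:  p_2=1·21+20=41,  q_2=1·1+1=2
a_3=3:  p_3=3·41+21=144,  q_3=3·2+1=7
a_4=4:  p_4=4·144+41=617,  q_4=4·7+2=30
a_5=3:  p_5=3·617+144=1995,  q_5=3·30+7=97
a_6=1:  p_6=1·1995+617=2612,  q_6=1·97+30=127
a_7=1:  p_7=1·2612+1995=4607,  q_7=1·127+97=224
→ (4607, 224).  Check: 4607²=21224449, 423·224²=21224448, difference 1.

4607 224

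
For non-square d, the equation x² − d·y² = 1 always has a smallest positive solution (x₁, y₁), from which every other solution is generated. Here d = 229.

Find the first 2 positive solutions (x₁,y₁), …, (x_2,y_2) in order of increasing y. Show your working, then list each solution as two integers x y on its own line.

5848201 386460
68402909872801 4520191516920

√229 → a₀=15, period (7,1,1,7,30); ℓ=5 odd so k=9
k=0  a_k=15  p_k/q_k = 15/1
…
k=4  a_k=7  p_k/q_k = 1710/113
…
k=6  a_k=7  p_k/q_k = 362399/23948
…
k=8  a_k=1  p_k/q_k = 776325/51301
k=9  a_k=7  p_k/q_k = 5848201/386460
→ (5848201, 386460).  Check: 5848201²=34201454936401, 229·386460²=34201454936400, difference 1.
n=2: (5848201,386460)∘(5848201,386460) = (5848201·5848201+229·386460·386460, 5848201·386460+386460·5848201) = (68402909872801,4520191516920)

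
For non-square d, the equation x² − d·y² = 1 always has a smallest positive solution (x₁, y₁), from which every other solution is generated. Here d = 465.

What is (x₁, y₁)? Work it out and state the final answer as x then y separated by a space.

15871 736

[21; 1,1,3,2,2,2,3,1,1,42] for √465; ℓ=10 ⇒ convergent index 9
k=0  a_k=21  p_k/q_k = 21/1
…
k=2  a_k=1  p_k/q_k = 43/2
…
k=5  a_k=2  p_k/q_k = 841/39
…
k=7  a_k=3  p_k/q_k = 6922/321
k=8  a_k=1  p_k/q_k = 8949/415
k=9  a_k=1  p_k/q_k = 15871/736
fundamental: x₁=15871, y₁=736  (since 251888641 − 465·541696 = 1)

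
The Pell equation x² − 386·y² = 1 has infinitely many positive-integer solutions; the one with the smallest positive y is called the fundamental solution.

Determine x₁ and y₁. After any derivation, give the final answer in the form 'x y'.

111555 5678

[19; 1,1,1,4,1,18,1,4,1,1,1,38] for √386; ℓ=12 ⇒ convergent index 11
k=0  a_k=19  p_k/q_k = 19/1
…
k=2  a_k=1  p_k/q_k = 39/2
k=3  a_k=1  p_k/q_k = 59/3
k=4  a_k=4  p_k/q_k = 275/14
k=5  a_k=1  p_k/q_k = 334/17
k=6  a_k=18  p_k/q_k = 6287/320
k=7  a_k=1  p_k/q_k = 6621/337
…
k=10  a_k=1  p_k/q_k = 72163/3673
k=11  a_k=1  p_k/q_k = 111555/5678
(x₁, y₁) = (111555, 5678);  111555² − 386·5678² = 1 ✓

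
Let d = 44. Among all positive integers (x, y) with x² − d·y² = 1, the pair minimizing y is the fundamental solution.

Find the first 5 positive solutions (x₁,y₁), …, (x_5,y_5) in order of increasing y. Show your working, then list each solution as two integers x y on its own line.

199 30
79201 11940
31521799 4752090
12545596801 1891319880
4993116004999 752740560150

[6; 1,1,1,2,1,1,1,12] for √44; ℓ=8 ⇒ convergent index 7
step 0: (6, 1)  from 6·(1,0) + (0,1)
step 1: (7, 1)  from 1·(6,1) + (1,0)
…
step 4: (53, 8)  from 2·(20,3) + (13,2)
…
step 6: (126, 19)  from 1·(73,11) + (53,8)
step 7: (199, 30)  from 1·(126,19) + (73,11)
fundamental: x₁=199, y₁=30  (since 39601 − 44·900 = 1)
n=2: (199,30)∘(199,30) = (199·199+44·30·30, 199·30+30·199) = (79201,11940)
n=3: (79201,11940)∘(199,30) = (199·79201+44·30·11940, 199·11940+30·79201) = (31521799,4752090)
n=4: (31521799,4752090)∘(199,30) = (199·31521799+44·30·4752090, 199·4752090+30·31521799) = (12545596801,1891319880)
n=5: (12545596801,1891319880)∘(199,30) = (199·12545596801+44·30·1891319880, 199·1891319880+30·12545596801) = (4993116004999,752740560150)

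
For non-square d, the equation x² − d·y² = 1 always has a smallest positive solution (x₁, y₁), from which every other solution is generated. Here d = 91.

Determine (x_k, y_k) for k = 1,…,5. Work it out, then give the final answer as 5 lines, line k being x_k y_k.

d=91: √d = [9; 1,1,5,1,5,1,1,18] (ℓ=8, even), read p_7/q_7
k=0  a_k=9  p_k/q_k = 9/1
…
k=3  a_k=5  p_k/q_k = 105/11
…
k=5  a_k=5  p_k/q_k = 725/76
k=6  a_k=1  p_k/q_k = 849/89
k=7  a_k=1  p_k/q_k = 1574/165
(x₁, y₁) = (1574, 165);  1574² − 91·165² = 1 ✓
(1574+165√91)^2 = 4954951 + 519420√91
(1574+165√91)^3 = 15598184174 + 1635133995√91
(1574+165√91)^4 = 49103078824801 + 5147401296840√91
(1574+165√91)^5 = 154576476542289374 + 16204017647318325√91

1574 165
4954951 519420
15598184174 1635133995
49103078824801 5147401296840
154576476542289374 16204017647318325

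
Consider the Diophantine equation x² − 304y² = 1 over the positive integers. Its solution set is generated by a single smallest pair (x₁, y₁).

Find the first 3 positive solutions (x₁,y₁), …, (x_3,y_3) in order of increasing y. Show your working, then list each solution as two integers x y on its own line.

57799 3315
6681448801 383207370
772362118440199 44298005553945

d=304: √d = [17; 2,3,2,1,1,1,1,1,2,3,2,34] (ℓ=12, even), read p_11/q_11
a_0=17:  p_0=17·1+0=17,  q_0=17·0+1=1
a_1=2:  p_1=2·17+1=35,  q_1=2·1+0=2
…
a_3=2:  p_3=2·122+35=279,  q_3=2·7+2=16
a_4=1:  p_4=1·279+122=401,  q_4=1·16+7=23
a_5=1:  p_5=1·401+279=680,  q_5=1·23+16=39
a_6=1:  p_6=1·680+401=1081,  q_6=1·39+23=62
a_7=1:  p_7=1·1081+680=1761,  q_7=1·62+39=101
a_8=1:  p_8=1·1761+1081=2842,  q_8=1·101+62=163
…
a_10=3:  p_10=3·7445+2842=25177,  q_10=3·427+163=1444
a_11=2:  p_11=2·25177+7445=57799,  q_11=2·1444+427=3315
→ (57799, 3315).  Check: 57799²=3340724401, 304·3315²=3340724400, difference 1.
n=2: (57799,3315)∘(57799,3315) = (57799·57799+304·3315·3315, 57799·3315+3315·57799) = (6681448801,383207370)
n=3: (6681448801,383207370)∘(57799,3315) = (57799·6681448801+304·3315·383207370, 57799·383207370+3315·6681448801) = (772362118440199,44298005553945)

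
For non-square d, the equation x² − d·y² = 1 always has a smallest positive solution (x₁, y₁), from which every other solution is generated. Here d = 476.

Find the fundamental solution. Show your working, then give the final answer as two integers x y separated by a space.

d=476: √d = [21; 1,4,2,10,2,4,1,42] (ℓ=8, even), read p_7/q_7
i=0: a=21 ⇒ p=21, q=1
…
i=3: a=2 ⇒ p=240, q=11
…
i=6: a=4 ⇒ p=23541, q=1079
i=7: a=1 ⇒ p=28799, q=1320
fundamental: x₁=28799, y₁=1320  (since 829382401 − 476·1742400 = 1)

28799 1320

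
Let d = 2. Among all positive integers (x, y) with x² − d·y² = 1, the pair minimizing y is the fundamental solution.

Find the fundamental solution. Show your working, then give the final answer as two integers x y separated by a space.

3 2

d=2: √d = [1; 2] (ℓ=1, odd), read p_1/q_1
k=0  a_k=1  p_k/q_k = 1/1
k=1  a_k=2  p_k/q_k = 3/2
(x₁, y₁) = (3, 2);  3² − 2·2² = 1 ✓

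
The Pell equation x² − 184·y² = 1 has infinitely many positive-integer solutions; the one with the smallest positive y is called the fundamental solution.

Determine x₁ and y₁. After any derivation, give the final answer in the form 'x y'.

d=184: √d = [13; 1,1,3,2,1,2,1,2,3,1,1,26] (ℓ=12, even), read p_11/q_11
a_0=13:  p_0=13·1+0=13,  q_0=13·0+1=1
…
a_2=1:  p_2=1·14+13=27,  q_2=1·1+1=2
a_3=3:  p_3=3·27+14=95,  q_3=3·2+1=7
…
a_5=1:  p_5=1·217+95=312,  q_5=1·16+7=23
a_6=2:  p_6=2·312+217=841,  q_6=2·23+16=62
…
a_9=3:  p_9=3·3147+1153=10594,  q_9=3·232+85=781
a_10=1:  p_10=1·10594+3147=13741,  q_10=1·781+232=1013
a_11=1:  p_11=1·13741+10594=24335,  q_11=1·1013+781=1794
fundamental: x₁=24335, y₁=1794  (since 592192225 − 184·3218436 = 1)

24335 1794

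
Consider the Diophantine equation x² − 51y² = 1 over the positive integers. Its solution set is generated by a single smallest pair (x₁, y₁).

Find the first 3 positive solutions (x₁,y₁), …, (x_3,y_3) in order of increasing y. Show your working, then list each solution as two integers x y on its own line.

√51 = [7; 7,14, …], period ℓ=2 (even) → k=1
a_0=7:  p_0=7·1+0=7,  q_0=7·0+1=1
a_1=7:  p_1=7·7+1=50,  q_1=7·1+0=7
→ (50, 7).  Check: 50²=2500, 51·7²=2499, difference 1.
(50+7√51)^2 = 4999 + 700√51
(50+7√51)^3 = 499850 + 69993√51

50 7
4999 700
499850 69993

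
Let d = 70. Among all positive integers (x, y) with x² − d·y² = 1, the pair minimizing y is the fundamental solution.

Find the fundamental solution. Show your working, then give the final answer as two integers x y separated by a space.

d=70: √d = [8; 2,1,2,1,2,16] (ℓ=6, even), read p_5/q_5
i=0: a=8 ⇒ p=8, q=1
i=1: a=2 ⇒ p=17, q=2
i=2: a=1 ⇒ p=25, q=3
…
i=4: a=1 ⇒ p=92, q=11
i=5: a=2 ⇒ p=251, q=30
fundamental: x₁=251, y₁=30  (since 63001 − 70·900 = 1)

251 30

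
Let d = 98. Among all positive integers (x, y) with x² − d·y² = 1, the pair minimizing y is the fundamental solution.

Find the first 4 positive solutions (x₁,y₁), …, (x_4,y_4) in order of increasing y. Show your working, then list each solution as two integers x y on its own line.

99 10
19601 1980
3880899 392030
768398401 77619960

d=98: √d = [9; 1,8,1,18] (ℓ=4, even), read p_3/q_3
i=0: a=9 ⇒ p=9, q=1
i=1: a=1 ⇒ p=10, q=1
i=2: a=8 ⇒ p=89, q=9
i=3: a=1 ⇒ p=99, q=10
fundamental: x₁=99, y₁=10  (since 9801 − 98·100 = 1)
(99+10√98)^2 = 19601 + 1980√98
(99+10√98)^3 = 3880899 + 392030√98
(99+10√98)^4 = 768398401 + 77619960√98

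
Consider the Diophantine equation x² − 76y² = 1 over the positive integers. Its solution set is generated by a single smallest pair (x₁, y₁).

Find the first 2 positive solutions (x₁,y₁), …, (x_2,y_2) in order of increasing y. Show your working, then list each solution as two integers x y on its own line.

57799 6630
6681448801 766414740

√76 = [8; 1,2,1,1,5,4,5,1,1,2,1,16, …], period ℓ=12 (even) → k=11
k=0  a_k=8  p_k/q_k = 8/1
…
k=5  a_k=5  p_k/q_k = 340/39
k=6  a_k=4  p_k/q_k = 1421/163
k=7  a_k=5  p_k/q_k = 7445/854
…
k=10  a_k=2  p_k/q_k = 41488/4759
k=11  a_k=1  p_k/q_k = 57799/6630
(x₁, y₁) = (57799, 6630);  57799² − 76·6630² = 1 ✓
n=2: (57799,6630)∘(57799,6630) = (57799·57799+76·6630·6630, 57799·6630+6630·57799) = (6681448801,766414740)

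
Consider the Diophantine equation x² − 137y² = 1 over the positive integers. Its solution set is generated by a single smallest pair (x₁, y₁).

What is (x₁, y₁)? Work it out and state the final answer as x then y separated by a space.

6083073 519712

√137 = [11; 1,2,2,1,1,2,2,1,22, …], period ℓ=9 (odd) → k=17
step 0: (11, 1)  from 11·(1,0) + (0,1)
step 1: (12, 1)  from 1·(11,1) + (1,0)
…
step 4: (117, 10)  from 1·(82,7) + (35,3)
…
step 7: (1229, 105)  from 2·(515,44) + (199,17)
step 8: (1744, 149)  from 1·(1229,105) + (515,44)
step 9: (39597, 3383)  from 22·(1744,149) + (1229,105)
step 10: (41341, 3532)  from 1·(39597,3383) + (1744,149)
step 11: (122279, 10447)  from 2·(41341,3532) + (39597,3383)
step 12: (285899, 24426)  from 2·(122279,10447) + (41341,3532)
step 13: (408178, 34873)  from 1·(285899,24426) + (122279,10447)
…
step 15: (1796332, 153471)  from 2·(694077,59299) + (408178,34873)
step 16: (4286741, 366241)  from 2·(1796332,153471) + (694077,59299)
step 17: (6083073, 519712)  from 1·(4286741,366241) + (1796332,153471)
→ (6083073, 519712).  Check: 6083073²=37003777123329, 137·519712²=37003777123328, difference 1.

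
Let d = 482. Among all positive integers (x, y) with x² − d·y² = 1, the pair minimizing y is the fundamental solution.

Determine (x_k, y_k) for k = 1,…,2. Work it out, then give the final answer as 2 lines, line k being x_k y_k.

483 22
466577 21252

√482 = [21; 1,20,1,42, …], period ℓ=4 (even) → k=3
a_0=21:  p_0=21·1+0=21,  q_0=21·0+1=1
a_1=1:  p_1=1·21+1=22,  q_1=1·1+0=1
a_2=20:  p_2=20·22+21=461,  q_2=20·1+1=21
a_3=1:  p_3=1·461+22=483,  q_3=1·21+1=22
→ (483, 22).  Check: 483²=233289, 482·22²=233288, difference 1.
n=2: (483,22)∘(483,22) = (483·483+482·22·22, 483·22+22·483) = (466577,21252)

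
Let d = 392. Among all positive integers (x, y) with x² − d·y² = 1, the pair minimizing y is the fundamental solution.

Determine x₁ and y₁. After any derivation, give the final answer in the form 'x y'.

[19; 1,3,1,38] for √392; ℓ=4 ⇒ convergent index 3
a_0=19:  p_0=19·1+0=19,  q_0=19·0+1=1
…
a_2=3:  p_2=3·20+19=79,  q_2=3·1+1=4
a_3=1:  p_3=1·79+20=99,  q_3=1·4+1=5
(x₁, y₁) = (99, 5);  99² − 392·5² = 1 ✓

99 5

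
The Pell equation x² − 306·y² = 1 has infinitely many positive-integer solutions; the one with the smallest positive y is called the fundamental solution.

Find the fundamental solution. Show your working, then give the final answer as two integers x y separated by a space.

√306 → a₀=17, period (2,34); ℓ=2 even so k=1
k=0  a_k=17  p_k/q_k = 17/1
k=1  a_k=2  p_k/q_k = 35/2
→ (35, 2).  Check: 35²=1225, 306·2²=1224, difference 1.

35 2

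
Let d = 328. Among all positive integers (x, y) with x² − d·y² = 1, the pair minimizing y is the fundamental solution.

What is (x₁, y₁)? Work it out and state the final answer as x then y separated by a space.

[18; 9,36] for √328; ℓ=2 ⇒ convergent index 1
i=0: a=18 ⇒ p=18, q=1
i=1: a=9 ⇒ p=163, q=9
(x₁, y₁) = (163, 9);  163² − 328·9² = 1 ✓

163 9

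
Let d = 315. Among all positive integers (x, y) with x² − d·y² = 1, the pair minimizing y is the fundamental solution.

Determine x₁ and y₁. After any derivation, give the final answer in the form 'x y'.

71 4

d=315: √d = [17; 1,2,1,34] (ℓ=4, even), read p_3/q_3
i=0: a=17 ⇒ p=17, q=1
i=1: a=1 ⇒ p=18, q=1
i=2: a=2 ⇒ p=53, q=3
i=3: a=1 ⇒ p=71, q=4
→ (71, 4).  Check: 71²=5041, 315·4²=5040, difference 1.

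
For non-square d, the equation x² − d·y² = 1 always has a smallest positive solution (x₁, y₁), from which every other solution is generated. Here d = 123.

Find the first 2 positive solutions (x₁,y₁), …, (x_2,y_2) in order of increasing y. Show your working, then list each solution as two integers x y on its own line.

√123 → a₀=11, period (11,22); ℓ=2 even so k=1
a_0=11:  p_0=11·1+0=11,  q_0=11·0+1=1
a_1=11:  p_1=11·11+1=122,  q_1=11·1+0=11
→ (122, 11).  Check: 122²=14884, 123·11²=14883, difference 1.
n=2: (122,11)∘(122,11) = (122·122+123·11·11, 122·11+11·122) = (29767,2684)

122 11
29767 2684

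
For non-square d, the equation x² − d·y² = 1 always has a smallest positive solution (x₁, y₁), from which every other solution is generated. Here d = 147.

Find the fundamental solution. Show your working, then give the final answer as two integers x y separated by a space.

√147 → a₀=12, period (8,24); ℓ=2 even so k=1
step 0: (12, 1)  from 12·(1,0) + (0,1)
step 1: (97, 8)  from 8·(12,1) + (1,0)
fundamental: x₁=97, y₁=8  (since 9409 − 147·64 = 1)

97 8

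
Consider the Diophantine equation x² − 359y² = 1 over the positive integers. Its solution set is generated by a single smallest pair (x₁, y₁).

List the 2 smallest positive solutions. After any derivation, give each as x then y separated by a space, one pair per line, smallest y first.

√359 = [18; 1,17,1,36, …], period ℓ=4 (even) → k=3
step 0: (18, 1)  from 18·(1,0) + (0,1)
…
step 2: (341, 18)  from 17·(19,1) + (18,1)
step 3: (360, 19)  from 1·(341,18) + (19,1)
(x₁, y₁) = (360, 19);  360² − 359·19² = 1 ✓
(360+19√359)^2 = 259199 + 13680√359

360 19
259199 13680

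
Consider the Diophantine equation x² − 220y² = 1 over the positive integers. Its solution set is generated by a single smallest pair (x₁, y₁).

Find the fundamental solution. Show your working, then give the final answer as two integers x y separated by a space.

√220 → a₀=14, period (1,4,1,28); ℓ=4 even so k=3
a_0=14:  p_0=14·1+0=14,  q_0=14·0+1=1
…
a_2=4:  p_2=4·15+14=74,  q_2=4·1+1=5
a_3=1:  p_3=1·74+15=89,  q_3=1·5+1=6
→ (89, 6).  Check: 89²=7921, 220·6²=7920, difference 1.

89 6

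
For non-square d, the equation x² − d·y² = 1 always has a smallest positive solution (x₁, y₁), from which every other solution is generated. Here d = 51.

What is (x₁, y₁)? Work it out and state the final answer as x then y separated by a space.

50 7

√51 = [7; 7,14, …], period ℓ=2 (even) → k=1
i=0: a=7 ⇒ p=7, q=1
i=1: a=7 ⇒ p=50, q=7
→ (50, 7).  Check: 50²=2500, 51·7²=2499, difference 1.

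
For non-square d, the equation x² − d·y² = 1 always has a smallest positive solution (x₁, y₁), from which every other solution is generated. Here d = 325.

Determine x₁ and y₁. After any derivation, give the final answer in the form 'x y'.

[18; 36] for √325; ℓ=1 ⇒ convergent index 1
a_0=18:  p_0=18·1+0=18,  q_0=18·0+1=1
a_1=36:  p_1=36·18+1=649,  q_1=36·1+0=36
fundamental: x₁=649, y₁=36  (since 421201 − 325·1296 = 1)

649 36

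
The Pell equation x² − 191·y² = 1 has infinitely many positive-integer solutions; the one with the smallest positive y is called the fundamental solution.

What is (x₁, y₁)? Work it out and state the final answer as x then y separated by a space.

8994000 650783

√191 = [13; 1,4,1,1,3,…,4,1,26, …], period ℓ=16 (even) → k=15
a_0=13:  p_0=13·1+0=13,  q_0=13·0+1=1
a_1=1:  p_1=1·13+1=14,  q_1=1·1+0=1
a_2=4:  p_2=4·14+13=69,  q_2=4·1+1=5
…
a_4=1:  p_4=1·83+69=152,  q_4=1·6+5=11
a_5=3:  p_5=3·152+83=539,  q_5=3·11+6=39
a_6=2:  p_6=2·539+152=1230,  q_6=2·39+11=89
a_7=2:  p_7=2·1230+539=2999,  q_7=2·89+39=217
a_8=13:  p_8=13·2999+1230=40217,  q_8=13·217+89=2910
a_9=2:  p_9=2·40217+2999=83433,  q_9=2·2910+217=6037
a_10=2:  p_10=2·83433+40217=207083,  q_10=2·6037+2910=14984
a_11=3:  p_11=3·207083+83433=704682,  q_11=3·14984+6037=50989
a_12=1:  p_12=1·704682+207083=911765,  q_12=1·50989+14984=65973
a_13=1:  p_13=1·911765+704682=1616447,  q_13=1·65973+50989=116962
a_14=4:  p_14=4·1616447+911765=7377553,  q_14=4·116962+65973=533821
a_15=1:  p_15=1·7377553+1616447=8994000,  q_15=1·533821+116962=650783
fundamental: x₁=8994000, y₁=650783  (since 80892036000000 − 191·423518513089 = 1)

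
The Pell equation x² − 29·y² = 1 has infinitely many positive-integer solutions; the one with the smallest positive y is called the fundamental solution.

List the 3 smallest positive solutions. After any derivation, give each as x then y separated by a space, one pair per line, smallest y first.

√29 = [5; 2,1,1,2,10, …], period ℓ=5 (odd) → k=9
step 0: (5, 1)  from 5·(1,0) + (0,1)
…
step 2: (16, 3)  from 1·(11,2) + (5,1)
step 3: (27, 5)  from 1·(16,3) + (11,2)
…
step 8: (3775, 701)  from 1·(2251,418) + (1524,283)
step 9: (9801, 1820)  from 2·(3775,701) + (2251,418)
fundamental: x₁=9801, y₁=1820  (since 96059601 − 29·3312400 = 1)
(9801+1820√29)^2 = 192119201 + 35675640√29
(9801+1820√29)^3 = 3765920568201 + 699313893460√29

9801 1820
192119201 35675640
3765920568201 699313893460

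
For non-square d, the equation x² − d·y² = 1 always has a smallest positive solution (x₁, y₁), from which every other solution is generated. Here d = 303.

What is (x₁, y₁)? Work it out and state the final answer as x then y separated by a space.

2524 145

d=303: √d = [17; 2,2,5,2,2,34] (ℓ=6, even), read p_5/q_5
k=0  a_k=17  p_k/q_k = 17/1
k=1  a_k=2  p_k/q_k = 35/2
…
k=3  a_k=5  p_k/q_k = 470/27
k=4  a_k=2  p_k/q_k = 1027/59
k=5  a_k=2  p_k/q_k = 2524/145
fundamental: x₁=2524, y₁=145  (since 6370576 − 303·21025 = 1)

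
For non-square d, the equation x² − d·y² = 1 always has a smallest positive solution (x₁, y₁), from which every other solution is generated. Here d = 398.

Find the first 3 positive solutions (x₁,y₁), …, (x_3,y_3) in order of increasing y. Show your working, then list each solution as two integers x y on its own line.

399 20
318401 15960
254083599 12736060

√398 → a₀=19, period (1,18,1,38); ℓ=4 even so k=3
step 0: (19, 1)  from 19·(1,0) + (0,1)
step 1: (20, 1)  from 1·(19,1) + (1,0)
step 2: (379, 19)  from 18·(20,1) + (19,1)
step 3: (399, 20)  from 1·(379,19) + (20,1)
fundamental: x₁=399, y₁=20  (since 159201 − 398·400 = 1)
n=2: (399,20)∘(399,20) = (399·399+398·20·20, 399·20+20·399) = (318401,15960)
n=3: (318401,15960)∘(399,20) = (399·318401+398·20·15960, 399·15960+20·318401) = (254083599,12736060)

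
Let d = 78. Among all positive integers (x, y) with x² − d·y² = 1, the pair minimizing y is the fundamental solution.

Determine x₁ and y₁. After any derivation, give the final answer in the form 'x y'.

53 6

√78 = [8; 1,4,1,16, …], period ℓ=4 (even) → k=3
i=0: a=8 ⇒ p=8, q=1
i=1: a=1 ⇒ p=9, q=1
i=2: a=4 ⇒ p=44, q=5
i=3: a=1 ⇒ p=53, q=6
(x₁, y₁) = (53, 6);  53² − 78·6² = 1 ✓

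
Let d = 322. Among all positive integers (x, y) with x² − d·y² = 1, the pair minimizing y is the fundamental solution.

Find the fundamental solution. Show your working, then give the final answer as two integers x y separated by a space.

323 18

[17; 1,16,1,34] for √322; ℓ=4 ⇒ convergent index 3
a_0=17:  p_0=17·1+0=17,  q_0=17·0+1=1
a_1=1:  p_1=1·17+1=18,  q_1=1·1+0=1
a_2=16:  p_2=16·18+17=305,  q_2=16·1+1=17
a_3=1:  p_3=1·305+18=323,  q_3=1·17+1=18
→ (323, 18).  Check: 323²=104329, 322·18²=104328, difference 1.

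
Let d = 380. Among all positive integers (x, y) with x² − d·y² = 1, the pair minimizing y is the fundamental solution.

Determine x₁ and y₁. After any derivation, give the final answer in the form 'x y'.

√380 → a₀=19, period (2,38); ℓ=2 even so k=1
i=0: a=19 ⇒ p=19, q=1
i=1: a=2 ⇒ p=39, q=2
fundamental: x₁=39, y₁=2  (since 1521 − 380·4 = 1)

39 2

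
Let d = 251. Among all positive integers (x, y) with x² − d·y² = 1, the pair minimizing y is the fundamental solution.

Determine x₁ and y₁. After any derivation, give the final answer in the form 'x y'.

d=251: √d = [15; 1,5,2,1,2,…,5,1,30] (ℓ=14, even), read p_13/q_13
a_0=15:  p_0=15·1+0=15,  q_0=15·0+1=1
…
a_6=2:  p_6=2·808+301=1917,  q_6=2·51+19=121
a_7=15:  p_7=15·1917+808=29563,  q_7=15·121+51=1866
a_8=2:  p_8=2·29563+1917=61043,  q_8=2·1866+121=3853
a_9=2:  p_9=2·61043+29563=151649,  q_9=2·3853+1866=9572
…
a_11=2:  p_11=2·212692+151649=577033,  q_11=2·13425+9572=36422
a_12=5:  p_12=5·577033+212692=3097857,  q_12=5·36422+13425=195535
a_13=1:  p_13=1·3097857+577033=3674890,  q_13=1·195535+36422=231957
→ (3674890, 231957).  Check: 3674890²=13504816512100, 251·231957²=13504816512099, difference 1.

3674890 231957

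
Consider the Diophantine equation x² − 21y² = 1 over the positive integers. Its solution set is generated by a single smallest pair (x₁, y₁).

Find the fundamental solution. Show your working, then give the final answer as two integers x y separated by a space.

55 12

d=21: √d = [4; 1,1,2,1,1,8] (ℓ=6, even), read p_5/q_5
i=0: a=4 ⇒ p=4, q=1
i=1: a=1 ⇒ p=5, q=1
…
i=4: a=1 ⇒ p=32, q=7
i=5: a=1 ⇒ p=55, q=12
(x₁, y₁) = (55, 12);  55² − 21·12² = 1 ✓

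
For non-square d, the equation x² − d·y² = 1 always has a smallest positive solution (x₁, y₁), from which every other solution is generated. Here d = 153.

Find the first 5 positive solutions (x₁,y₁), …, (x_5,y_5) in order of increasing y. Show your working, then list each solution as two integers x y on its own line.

2177 176
9478657 766304
41270070401 3336487440
179689877047297 14527065547456
782369683393860737 63250840057135984

√153 → a₀=12, period (2,1,2,2,2,1,2,24); ℓ=8 even so k=7
step 0: (12, 1)  from 12·(1,0) + (0,1)
…
step 3: (99, 8)  from 2·(37,3) + (25,2)
…
step 5: (569, 46)  from 2·(235,19) + (99,8)
step 6: (804, 65)  from 1·(569,46) + (235,19)
step 7: (2177, 176)  from 2·(804,65) + (569,46)
→ (2177, 176).  Check: 2177²=4739329, 153·176²=4739328, difference 1.
(2177+176√153)^2 = 9478657 + 766304√153
(2177+176√153)^3 = 41270070401 + 3336487440√153
(2177+176√153)^4 = 179689877047297 + 14527065547456√153
(2177+176√153)^5 = 782369683393860737 + 63250840057135984√153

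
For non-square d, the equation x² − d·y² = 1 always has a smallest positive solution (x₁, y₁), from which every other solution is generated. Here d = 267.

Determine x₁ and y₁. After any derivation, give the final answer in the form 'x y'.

√267 → a₀=16, period (2,1,15,1,2,32); ℓ=6 even so k=5
i=0: a=16 ⇒ p=16, q=1
i=1: a=2 ⇒ p=33, q=2
…
i=3: a=15 ⇒ p=768, q=47
i=4: a=1 ⇒ p=817, q=50
i=5: a=2 ⇒ p=2402, q=147
→ (2402, 147).  Check: 2402²=5769604, 267·147²=5769603, difference 1.

2402 147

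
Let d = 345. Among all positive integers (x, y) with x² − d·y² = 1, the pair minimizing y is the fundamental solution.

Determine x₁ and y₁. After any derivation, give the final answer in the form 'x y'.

6761 364

[18; 1,1,2,1,6,1,2,1,1,36] for √345; ℓ=10 ⇒ convergent index 9
a_0=18:  p_0=18·1+0=18,  q_0=18·0+1=1
a_1=1:  p_1=1·18+1=19,  q_1=1·1+0=1
…
a_3=2:  p_3=2·37+19=93,  q_3=2·2+1=5
a_4=1:  p_4=1·93+37=130,  q_4=1·5+2=7
a_5=6:  p_5=6·130+93=873,  q_5=6·7+5=47
…
a_8=1:  p_8=1·2879+1003=3882,  q_8=1·155+54=209
a_9=1:  p_9=1·3882+2879=6761,  q_9=1·209+155=364
(x₁, y₁) = (6761, 364);  6761² − 345·364² = 1 ✓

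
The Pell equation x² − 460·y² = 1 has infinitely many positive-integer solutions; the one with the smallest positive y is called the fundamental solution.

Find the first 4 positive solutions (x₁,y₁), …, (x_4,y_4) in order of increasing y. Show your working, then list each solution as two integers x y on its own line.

√460 → a₀=21, period (2,4,3,1,2,10,2,1,3,4,2,42); ℓ=12 even so k=11
step 0: (21, 1)  from 21·(1,0) + (0,1)
…
step 2: (193, 9)  from 4·(43,2) + (21,1)
step 3: (622, 29)  from 3·(193,9) + (43,2)
…
step 5: (2252, 105)  from 2·(815,38) + (622,29)
step 6: (23335, 1088)  from 10·(2252,105) + (815,38)
step 7: (48922, 2281)  from 2·(23335,1088) + (2252,105)
step 8: (72257, 3369)  from 1·(48922,2281) + (23335,1088)
step 9: (265693, 12388)  from 3·(72257,3369) + (48922,2281)
step 10: (1135029, 52921)  from 4·(265693,12388) + (72257,3369)
step 11: (2535751, 118230)  from 2·(1135029,52921) + (265693,12388)
(x₁, y₁) = (2535751, 118230);  2535751² − 460·118230² = 1 ✓
(2535751+118230√460)^2 = 12860066268001 + 599603681460√460
(2535751+118230√460)^3 = 65219851798297071751 + 3040891269731634690√460
(2535751+118230√460)^4 = 330762608834754335913072001 + 15421886156225925189922920√460

2535751 118230
12860066268001 599603681460
65219851798297071751 3040891269731634690
330762608834754335913072001 15421886156225925189922920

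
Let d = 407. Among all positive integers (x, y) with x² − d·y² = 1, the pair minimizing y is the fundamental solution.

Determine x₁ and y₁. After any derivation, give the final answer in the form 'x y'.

d=407: √d = [20; 5,1,2,1,5,40] (ℓ=6, even), read p_5/q_5
a_0=20:  p_0=20·1+0=20,  q_0=20·0+1=1
…
a_4=1:  p_4=1·343+121=464,  q_4=1·17+6=23
a_5=5:  p_5=5·464+343=2663,  q_5=5·23+17=132
(x₁, y₁) = (2663, 132);  2663² − 407·132² = 1 ✓

2663 132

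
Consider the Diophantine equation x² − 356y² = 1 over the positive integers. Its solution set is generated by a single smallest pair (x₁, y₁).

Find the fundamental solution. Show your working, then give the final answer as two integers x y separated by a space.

500001 26500

[18; 1,6,1,1,2,…,6,1,36] for √356; ℓ=14 ⇒ convergent index 13
i=0: a=18 ⇒ p=18, q=1
…
i=3: a=1 ⇒ p=151, q=8
i=4: a=1 ⇒ p=283, q=15
i=5: a=2 ⇒ p=717, q=38
i=6: a=1 ⇒ p=1000, q=53
i=7: a=8 ⇒ p=8717, q=462
i=8: a=1 ⇒ p=9717, q=515
i=9: a=2 ⇒ p=28151, q=1492
i=10: a=1 ⇒ p=37868, q=2007
i=11: a=1 ⇒ p=66019, q=3499
i=12: a=6 ⇒ p=433982, q=23001
i=13: a=1 ⇒ p=500001, q=26500
→ (500001, 26500).  Check: 500001²=250001000001, 356·26500²=250001000000, difference 1.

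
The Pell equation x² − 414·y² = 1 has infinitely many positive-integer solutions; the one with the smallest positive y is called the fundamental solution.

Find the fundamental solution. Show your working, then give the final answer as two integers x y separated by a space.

24335 1196

d=414: √d = [20; 2,1,7,2,7,1,2,40] (ℓ=8, even), read p_7/q_7
step 0: (20, 1)  from 20·(1,0) + (0,1)
step 1: (41, 2)  from 2·(20,1) + (1,0)
…
step 6: (8444, 415)  from 1·(7447,366) + (997,49)
step 7: (24335, 1196)  from 2·(8444,415) + (7447,366)
(x₁, y₁) = (24335, 1196);  24335² − 414·1196² = 1 ✓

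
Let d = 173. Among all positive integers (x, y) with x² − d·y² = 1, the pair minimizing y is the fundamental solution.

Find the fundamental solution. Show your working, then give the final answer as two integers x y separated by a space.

2499849 190060

[13; 6,1,1,6,26] for √173; ℓ=5 ⇒ convergent index 9
step 0: (13, 1)  from 13·(1,0) + (0,1)
step 1: (79, 6)  from 6·(13,1) + (1,0)
step 2: (92, 7)  from 1·(79,6) + (13,1)
step 3: (171, 13)  from 1·(92,7) + (79,6)
step 4: (1118, 85)  from 6·(171,13) + (92,7)
step 5: (29239, 2223)  from 26·(1118,85) + (171,13)
step 6: (176552, 13423)  from 6·(29239,2223) + (1118,85)
step 7: (205791, 15646)  from 1·(176552,13423) + (29239,2223)
step 8: (382343, 29069)  from 1·(205791,15646) + (176552,13423)
step 9: (2499849, 190060)  from 6·(382343,29069) + (205791,15646)
(x₁, y₁) = (2499849, 190060);  2499849² − 173·190060² = 1 ✓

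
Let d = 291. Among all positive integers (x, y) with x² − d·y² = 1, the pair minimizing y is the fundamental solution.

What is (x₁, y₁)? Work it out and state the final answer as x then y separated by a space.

290 17

d=291: √d = [17; 17,34] (ℓ=2, even), read p_1/q_1
i=0: a=17 ⇒ p=17, q=1
i=1: a=17 ⇒ p=290, q=17
fundamental: x₁=290, y₁=17  (since 84100 − 291·289 = 1)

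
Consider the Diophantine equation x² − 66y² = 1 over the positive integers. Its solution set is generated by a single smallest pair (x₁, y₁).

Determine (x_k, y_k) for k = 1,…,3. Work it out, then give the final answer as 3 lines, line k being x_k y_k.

√66 = [8; 8,16, …], period ℓ=2 (even) → k=1
i=0: a=8 ⇒ p=8, q=1
i=1: a=8 ⇒ p=65, q=8
(x₁, y₁) = (65, 8);  65² − 66·8² = 1 ✓
n=2: (65,8)∘(65,8) = (65·65+66·8·8, 65·8+8·65) = (8449,1040)
n=3: (8449,1040)∘(65,8) = (65·8449+66·8·1040, 65·1040+8·8449) = (1098305,135192)

65 8
8449 1040
1098305 135192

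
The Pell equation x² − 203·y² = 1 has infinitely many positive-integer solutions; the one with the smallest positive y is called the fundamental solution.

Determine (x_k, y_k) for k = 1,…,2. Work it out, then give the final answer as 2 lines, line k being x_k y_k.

57 4
6497 456

√203 = [14; 4,28, …], period ℓ=2 (even) → k=1
a_0=14:  p_0=14·1+0=14,  q_0=14·0+1=1
a_1=4:  p_1=4·14+1=57,  q_1=4·1+0=4
→ (57, 4).  Check: 57²=3249, 203·4²=3248, difference 1.
k=2:  x_2 = 57·57+203·4·4 = 6497,  y_2 = 57·4+4·57 = 456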